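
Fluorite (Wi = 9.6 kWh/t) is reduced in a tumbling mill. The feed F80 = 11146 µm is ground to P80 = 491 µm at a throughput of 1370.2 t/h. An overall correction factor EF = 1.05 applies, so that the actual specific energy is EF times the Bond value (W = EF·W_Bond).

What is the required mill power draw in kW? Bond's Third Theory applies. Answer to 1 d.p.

Bond: W = 10·Wi·(1/√P80 − 1/√F80)
W = 10·9.6·(1/√491 − 1/√11146) = 10·9.6·(0.035657) = 3.4231 kWh/t
W_actual = 1.05 × 3.4231 = 3.5943 kWh/t
P_mill = W·ṁ = 3.5943·1370.2 = 4924.9 kW

P = 4924.9 kW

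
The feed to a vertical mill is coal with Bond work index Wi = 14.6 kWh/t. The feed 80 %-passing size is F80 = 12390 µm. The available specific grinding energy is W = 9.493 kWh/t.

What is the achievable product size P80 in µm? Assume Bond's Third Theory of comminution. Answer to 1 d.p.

P80 = 182.6 µm

Bond: W = 10·Wi·(1/√P80 − 1/√F80)
1/√P80 = 1/√F80 + W/(10·Wi)
  = 9.4930/(10·14.6) + 1/√12390 = 0.065021 + 0.008984 = 0.074004
P80 = (1/0.074004)² = 13.5127² = 182.59 µm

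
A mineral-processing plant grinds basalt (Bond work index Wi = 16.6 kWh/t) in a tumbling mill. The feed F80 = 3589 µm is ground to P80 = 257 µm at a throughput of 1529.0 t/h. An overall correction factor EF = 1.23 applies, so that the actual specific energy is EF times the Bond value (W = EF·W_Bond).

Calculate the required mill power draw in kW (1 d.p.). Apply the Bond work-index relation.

W = 10 Wi / √P80 − 10 Wi / √F80
W = 10·16.6·(1/√257 − 1/√3589) = 10·16.6·(0.045686) = 7.5839 kWh/t
Corrected W = EF·W_Bond = 1.23·7.5839 = 9.3282 kWh/t
Power = W × throughput = 9.3282 kWh/t × 1529.0 t/h = 14262.8 kW

P = 14262.8 kW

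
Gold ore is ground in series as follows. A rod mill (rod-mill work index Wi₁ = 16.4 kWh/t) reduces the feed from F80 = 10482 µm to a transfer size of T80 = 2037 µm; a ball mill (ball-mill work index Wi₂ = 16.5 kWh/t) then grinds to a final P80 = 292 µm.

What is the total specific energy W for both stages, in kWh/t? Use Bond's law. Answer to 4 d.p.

W = 8.0319 kWh/t

W = 10 Wi (P80^-0.5 − F80^-0.5)
Stage 1 (10482→2037 µm, Wi₁=16.4): W₁ = 10·16.4·(0.022157 − 0.009767) = 2.0318 kWh/t
Stage 2 (2037→292 µm, Wi₂=16.5): W₂ = 10·16.5·(0.058521 − 0.022157) = 6.0000 kWh/t
W = W₁ + W₂ = 2.0318 + 6.0000 = 8.0319 kWh/t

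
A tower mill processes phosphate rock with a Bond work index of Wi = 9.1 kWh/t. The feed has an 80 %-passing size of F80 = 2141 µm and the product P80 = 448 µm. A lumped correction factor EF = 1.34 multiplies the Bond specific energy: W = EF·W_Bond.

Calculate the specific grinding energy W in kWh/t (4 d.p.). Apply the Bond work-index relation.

W = 10 Wi (1/√P80 − 1/√F80)  [Bond]
1/√448 = 0.047246;  1/√2141 = 0.021612
W = 10·9.1·(0.047246 − 0.021612) = 2.3327 kWh/t
Corrected W = EF·W_Bond = 1.34·2.3327 = 3.1258 kWh/t

W = 3.1258 kWh/t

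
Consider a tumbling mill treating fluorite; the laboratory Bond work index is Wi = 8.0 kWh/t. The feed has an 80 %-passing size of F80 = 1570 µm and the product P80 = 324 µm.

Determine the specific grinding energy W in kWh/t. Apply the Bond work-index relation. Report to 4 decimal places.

W = 2.4254 kWh/t

W = 10·Wi·[P80^(−½) − F80^(−½)]
1/√324 = 0.055556;  1/√1570 = 0.025238
W = 10·8.0·(0.055556 − 0.025238) = 2.4254 kWh/t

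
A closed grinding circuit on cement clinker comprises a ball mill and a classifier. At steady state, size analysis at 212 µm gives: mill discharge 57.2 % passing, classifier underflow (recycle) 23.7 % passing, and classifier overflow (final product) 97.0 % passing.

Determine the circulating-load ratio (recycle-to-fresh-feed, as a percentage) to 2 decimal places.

CL = 118.81 %

Let r = R/F. Size balance at 212 µm:
r = (o − d)/(d − u)
r = (97.0 − 57.2)/(57.2 − 23.7) = 39.8/33.5 = 1.1881
CL = 100·r = 118.81 %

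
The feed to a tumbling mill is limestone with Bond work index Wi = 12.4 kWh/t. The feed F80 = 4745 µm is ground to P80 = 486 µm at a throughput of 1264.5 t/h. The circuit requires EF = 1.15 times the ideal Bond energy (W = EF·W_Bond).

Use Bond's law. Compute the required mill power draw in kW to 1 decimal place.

P = 5561.7 kW

Bond:  W = 10 Wi (1/√P − 1/√F)
W = 10·12.4·(1/√486 − 1/√4745) = 10·12.4·(0.030844) = 3.8246 kWh/t
W_actual = 1.15 × 3.8246 = 4.3983 kWh/t
Mill draw = 4.3983 × 1264.5 = 5561.7 kW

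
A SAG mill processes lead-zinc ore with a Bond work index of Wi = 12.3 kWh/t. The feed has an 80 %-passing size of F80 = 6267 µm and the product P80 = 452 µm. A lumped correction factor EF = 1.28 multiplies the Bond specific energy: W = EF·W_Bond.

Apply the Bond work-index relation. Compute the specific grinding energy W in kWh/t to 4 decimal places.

Bond:  W = 10 Wi (1/√P − 1/√F)
1/√452 = 0.047036;  1/√6267 = 0.012632
W = 10·12.3·(0.047036 − 0.012632) = 4.2317 kWh/t
W_actual = 1.28 × 4.2317 = 5.4166 kWh/t

W = 5.4166 kWh/t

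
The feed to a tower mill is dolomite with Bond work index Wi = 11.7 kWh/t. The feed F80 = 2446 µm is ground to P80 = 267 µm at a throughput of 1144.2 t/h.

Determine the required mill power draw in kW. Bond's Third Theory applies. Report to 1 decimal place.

P = 5486.0 kW

W_Bond = 10·Wi·(1/√P₈₀ − 1/√F₈₀)
W = 10·11.7·(1/√267 − 1/√2446) = 10·11.7·(0.040979) = 4.7946 kWh/t
Mill draw = 4.7946 × 1144.2 = 5486.0 kW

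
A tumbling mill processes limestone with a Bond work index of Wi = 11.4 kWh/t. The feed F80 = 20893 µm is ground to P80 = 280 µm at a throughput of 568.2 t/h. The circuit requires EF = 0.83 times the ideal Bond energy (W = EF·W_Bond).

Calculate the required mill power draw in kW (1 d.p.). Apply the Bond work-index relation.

W = 10 Wi / √P80 − 10 Wi / √F80
W = 10·11.4·(1/√280 − 1/√20893) = 10·11.4·(0.052843) = 6.0241 kWh/t
With EF = 0.83: W = 6.0241·0.83 = 5.0000 kWh/t
P_mill = W·ṁ = 5.0000·568.2 = 2841.0 kW

P = 2841.0 kW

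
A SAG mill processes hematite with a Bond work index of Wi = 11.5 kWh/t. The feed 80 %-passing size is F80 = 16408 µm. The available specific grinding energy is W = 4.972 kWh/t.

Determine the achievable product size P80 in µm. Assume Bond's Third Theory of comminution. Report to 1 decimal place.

W = 10·Wi·[P80^(−½) − F80^(−½)]
P80^(−½) = W/(10 Wi) + F80^(−½)
  = 4.9720/(10·11.5) + 1/√16408 = 0.043235 + 0.007807 = 0.051042
P80 = (1/0.051042)² = 19.5919² = 383.84 µm

P80 = 383.8 µm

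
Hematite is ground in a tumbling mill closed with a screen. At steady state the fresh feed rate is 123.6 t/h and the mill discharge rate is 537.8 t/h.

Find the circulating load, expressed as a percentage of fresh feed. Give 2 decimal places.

Mill node: discharge = fresh + recycle.
R = M − F = 537.8 − 123.6 = 414.2 t/h
CL = 100·R/F = 100·414.2/123.6 = 335.11 %

CL = 335.11 %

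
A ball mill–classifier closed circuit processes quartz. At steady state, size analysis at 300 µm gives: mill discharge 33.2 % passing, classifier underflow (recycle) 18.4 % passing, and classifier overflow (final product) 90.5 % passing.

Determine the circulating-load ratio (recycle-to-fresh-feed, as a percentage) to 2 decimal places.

Classifier node, passing 300 µm:
r = (o − d)/(d − u)
r = (90.5 − 33.2)/(33.2 − 18.4) = 57.3/14.8 = 3.8716
CL = 100·r = 387.16 %

CL = 387.16 %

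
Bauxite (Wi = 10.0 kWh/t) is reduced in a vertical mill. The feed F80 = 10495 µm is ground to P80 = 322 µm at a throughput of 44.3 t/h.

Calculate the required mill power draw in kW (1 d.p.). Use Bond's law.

P = 203.6 kW

W = 10 Wi (P80^-0.5 − F80^-0.5)
W = 10·10.0·(1/√322 − 1/√10495) = 10·10.0·(0.045966) = 4.5966 kWh/t
P = W·T = 4.5966·44.3 = 203.6 kW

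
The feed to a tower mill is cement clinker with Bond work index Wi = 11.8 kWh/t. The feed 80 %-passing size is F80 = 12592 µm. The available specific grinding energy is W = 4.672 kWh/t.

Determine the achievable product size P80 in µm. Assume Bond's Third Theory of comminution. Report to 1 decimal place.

P80 = 425.0 µm

W = 10 Wi (P80^-0.5 − F80^-0.5)
P80^(−½) = W/(10 Wi) + F80^(−½)
  = 4.6720/(10·11.8) + 1/√12592 = 0.039593 + 0.008912 = 0.048505
P80 = (1/0.048505)² = 20.6165² = 425.04 µm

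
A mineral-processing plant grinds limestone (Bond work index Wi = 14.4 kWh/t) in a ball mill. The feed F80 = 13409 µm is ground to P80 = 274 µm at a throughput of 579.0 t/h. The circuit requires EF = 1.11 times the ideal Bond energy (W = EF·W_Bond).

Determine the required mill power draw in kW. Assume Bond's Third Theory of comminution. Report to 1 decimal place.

P = 4791.8 kW

Bond: W = 10·Wi·(1/√P80 − 1/√F80)
W = 10·14.4·(1/√274 − 1/√13409) = 10·14.4·(0.051776) = 7.4558 kWh/t
Apply correction: 7.4558 × 1.11 = 8.2759 kWh/t
Power = W × throughput = 8.2759 kWh/t × 579.0 t/h = 4791.8 kW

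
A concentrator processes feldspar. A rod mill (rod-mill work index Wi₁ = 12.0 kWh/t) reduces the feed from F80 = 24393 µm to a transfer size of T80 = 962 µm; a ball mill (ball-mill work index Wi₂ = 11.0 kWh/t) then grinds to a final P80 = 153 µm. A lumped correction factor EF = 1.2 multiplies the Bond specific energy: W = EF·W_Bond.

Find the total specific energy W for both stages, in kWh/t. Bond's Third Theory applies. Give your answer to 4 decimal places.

W = 10.1365 kWh/t

W = 10 Wi (P80^-0.5 − F80^-0.5)
Stage 1 (24393→962 µm, Wi₁=12.0): W₁ = 10·12.0·(0.032241 − 0.006403) = 3.1006 kWh/t
Stage 2 (962→153 µm, Wi₂=11.0): W₂ = 10·11.0·(0.080845 − 0.032241) = 5.3464 kWh/t
W = W₁ + W₂ = 3.1006 + 5.3464 = 8.4471 kWh/t
W_actual = 1.2 × 8.4471 = 10.1365 kWh/t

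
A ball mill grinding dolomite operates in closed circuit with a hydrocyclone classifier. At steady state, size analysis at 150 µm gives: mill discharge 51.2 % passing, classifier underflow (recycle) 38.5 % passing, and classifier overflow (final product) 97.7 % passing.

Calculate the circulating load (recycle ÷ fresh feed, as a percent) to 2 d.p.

Let r = R/F. Size balance at 150 µm:
(1+r)d = ru + o → r = (o−d)/(d−u)
r = (97.7 − 51.2)/(51.2 − 38.5) = 46.5/12.7 = 3.6614
CL = 100·r = 366.14 %

CL = 366.14 %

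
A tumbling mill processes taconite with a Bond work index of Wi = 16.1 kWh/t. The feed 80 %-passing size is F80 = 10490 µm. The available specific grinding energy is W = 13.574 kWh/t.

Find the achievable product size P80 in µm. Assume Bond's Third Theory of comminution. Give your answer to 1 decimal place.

P80 = 113.0 µm

W = 10 Wi (P80^-0.5 − F80^-0.5)
1/√P80 = 1/√F80 + W/(10·Wi)
  = 13.5740/(10·16.1) + 1/√10490 = 0.084311 + 0.009764 = 0.094074
P80 = (1/0.094074)² = 10.6299² = 112.99 µm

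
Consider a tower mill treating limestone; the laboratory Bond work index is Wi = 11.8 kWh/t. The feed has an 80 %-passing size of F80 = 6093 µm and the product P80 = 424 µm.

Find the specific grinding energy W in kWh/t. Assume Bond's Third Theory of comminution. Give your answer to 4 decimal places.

W = 10 Wi / √P80 − 10 Wi / √F80
1/√424 = 0.048564;  1/√6093 = 0.012811
W = 10·11.8·(0.048564 − 0.012811) = 4.2189 kWh/t

W = 4.2189 kWh/t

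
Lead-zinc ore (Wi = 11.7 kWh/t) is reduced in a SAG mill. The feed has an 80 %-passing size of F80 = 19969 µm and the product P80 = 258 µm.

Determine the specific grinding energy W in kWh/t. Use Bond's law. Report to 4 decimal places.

W = 6.4561 kWh/t

W = 10 Wi (1/√P80 − 1/√F80)  [Bond]
1/√258 = 0.062257;  1/√19969 = 0.007077
W = 10·11.7·(0.062257 − 0.007077) = 6.4561 kWh/t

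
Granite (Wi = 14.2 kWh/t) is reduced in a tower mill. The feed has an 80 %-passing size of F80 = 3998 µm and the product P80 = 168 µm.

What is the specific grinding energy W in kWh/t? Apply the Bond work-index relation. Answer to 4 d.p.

W = 8.7098 kWh/t

W = 10·Wi·(P80^(-½) − F80^(-½))
1/√168 = 0.077152;  1/√3998 = 0.015815
W = 10·14.2·(0.077152 − 0.015815) = 8.7098 kWh/t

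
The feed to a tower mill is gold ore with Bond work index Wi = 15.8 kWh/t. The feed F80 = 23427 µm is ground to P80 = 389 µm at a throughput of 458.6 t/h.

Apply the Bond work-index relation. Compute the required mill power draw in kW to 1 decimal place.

W = 10·Wi·(P80^(-½) − F80^(-½))
W = 10·15.8·(1/√389 − 1/√23427) = 10·15.8·(0.044169) = 6.9786 kWh/t
Power = W × throughput = 6.9786 kWh/t × 458.6 t/h = 3200.4 kW

P = 3200.4 kW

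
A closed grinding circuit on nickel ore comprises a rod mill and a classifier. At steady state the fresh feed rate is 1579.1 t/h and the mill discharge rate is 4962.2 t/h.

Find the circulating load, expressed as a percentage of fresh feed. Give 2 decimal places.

CL = 214.24 %

Mill node: discharge = fresh + recycle.
R = M − F = 4962.2 − 1579.1 = 3383.1 t/h
CL = 100·R/F = 100·3383.1/1579.1 = 214.24 %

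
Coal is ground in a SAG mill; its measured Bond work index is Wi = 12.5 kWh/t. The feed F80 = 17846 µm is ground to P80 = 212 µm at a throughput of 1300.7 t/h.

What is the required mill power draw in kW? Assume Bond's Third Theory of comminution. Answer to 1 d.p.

P = 9949.5 kW

W = 10 Wi (P80^-0.5 − F80^-0.5)
W = 10·12.5·(1/√212 − 1/√17846) = 10·12.5·(0.061195) = 7.6493 kWh/t
P = W·T = 7.6493·1300.7 = 9949.5 kW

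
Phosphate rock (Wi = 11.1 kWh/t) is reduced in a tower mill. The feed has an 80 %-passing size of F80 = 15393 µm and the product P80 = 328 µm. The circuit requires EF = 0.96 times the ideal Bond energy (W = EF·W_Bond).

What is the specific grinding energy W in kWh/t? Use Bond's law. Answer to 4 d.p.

W = 5.0249 kWh/t

W_Bond = 10·Wi·(1/√P₈₀ − 1/√F₈₀)
1/√328 = 0.055216;  1/√15393 = 0.008060
W = 10·11.1·(0.055216 − 0.008060) = 5.2343 kWh/t
Apply correction: 5.2343 × 0.96 = 5.0249 kWh/t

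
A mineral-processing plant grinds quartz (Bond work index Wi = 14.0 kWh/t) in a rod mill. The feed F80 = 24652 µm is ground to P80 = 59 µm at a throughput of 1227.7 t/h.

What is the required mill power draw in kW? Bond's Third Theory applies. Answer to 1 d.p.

P = 21281.9 kW

W = 10·Wi·(P80^(-½) − F80^(-½))
W = 10·14.0·(1/√59 − 1/√24652) = 10·14.0·(0.123820) = 17.3348 kWh/t
P = W·T = 17.3348·1227.7 = 21281.9 kW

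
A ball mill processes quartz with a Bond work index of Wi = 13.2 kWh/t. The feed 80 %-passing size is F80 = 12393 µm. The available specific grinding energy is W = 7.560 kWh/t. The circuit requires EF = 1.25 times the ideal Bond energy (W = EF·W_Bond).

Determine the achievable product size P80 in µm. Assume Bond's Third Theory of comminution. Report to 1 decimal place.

P80 = 333.0 µm

W = 10·Wi·[P80^(−½) − F80^(−½)]
W_Bond = W / EF = 7.560 / 1.25 = 6.0480 kWh/t
⇒ 1/√P80 = W_Bond/(10 Wi) + 1/√F80
  = 6.0480/(10·13.2) + 1/√12393 = 0.045818 + 0.008983 = 0.054801
P80 = (1/0.054801)² = 18.2478² = 332.98 µm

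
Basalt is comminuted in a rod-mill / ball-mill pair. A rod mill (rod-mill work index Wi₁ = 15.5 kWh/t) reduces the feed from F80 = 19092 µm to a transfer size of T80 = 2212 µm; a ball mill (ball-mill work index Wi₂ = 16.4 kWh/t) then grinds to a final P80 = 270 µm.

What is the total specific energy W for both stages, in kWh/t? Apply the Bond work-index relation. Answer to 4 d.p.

W = 8.6676 kWh/t

W = 10 Wi / √P80 − 10 Wi / √F80
Stage 1 (19092→2212 µm, Wi₁=15.5): W₁ = 10·15.5·(0.021262 − 0.007237) = 2.1739 kWh/t
Stage 2 (2212→270 µm, Wi₂=16.4): W₂ = 10·16.4·(0.060858 − 0.021262) = 6.4937 kWh/t
W = W₁ + W₂ = 2.1739 + 6.4937 = 8.6676 kWh/t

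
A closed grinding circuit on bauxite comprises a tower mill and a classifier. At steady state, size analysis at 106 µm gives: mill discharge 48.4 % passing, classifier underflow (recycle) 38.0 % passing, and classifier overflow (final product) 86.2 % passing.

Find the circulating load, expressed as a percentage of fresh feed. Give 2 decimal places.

Classifier node, passing 106 µm:
d + r·d = r·u + o → r(d−u) = o−d
r = (86.2 − 48.4)/(48.4 − 38.0) = 37.8/10.4 = 3.6346
CL = 100·r = 363.46 %

CL = 363.46 %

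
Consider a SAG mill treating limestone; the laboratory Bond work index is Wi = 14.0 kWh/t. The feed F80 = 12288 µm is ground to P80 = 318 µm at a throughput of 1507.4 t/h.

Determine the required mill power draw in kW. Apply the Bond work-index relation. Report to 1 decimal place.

Bond:  W = 10 Wi (1/√P − 1/√F)
W = 10·14.0·(1/√318 − 1/√12288) = 10·14.0·(0.047056) = 6.5879 kWh/t
P_mill = W·ṁ = 6.5879·1507.4 = 9930.5 kW

P = 9930.5 kW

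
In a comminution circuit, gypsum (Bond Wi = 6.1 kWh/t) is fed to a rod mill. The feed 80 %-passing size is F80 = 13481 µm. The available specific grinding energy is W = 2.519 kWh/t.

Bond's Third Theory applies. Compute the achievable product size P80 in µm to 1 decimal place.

Bond: W = 10·Wi·(1/√P80 − 1/√F80)
P80^-0.5 = F80^-0.5 + W/(10 Wi)
  = 2.5190/(10·6.1) + 1/√13481 = 0.041295 + 0.008613 = 0.049908
P80 = (1/0.049908)² = 20.0370² = 401.48 µm

P80 = 401.5 µm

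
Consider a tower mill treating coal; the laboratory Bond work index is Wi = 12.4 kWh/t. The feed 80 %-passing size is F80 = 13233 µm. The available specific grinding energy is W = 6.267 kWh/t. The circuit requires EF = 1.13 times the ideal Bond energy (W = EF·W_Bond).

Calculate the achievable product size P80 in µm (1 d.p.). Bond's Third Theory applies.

W = 10 Wi (1/√P80 − 1/√F80)  [Bond]
W_Bond = W / EF = 6.267 / 1.13 = 5.5460 kWh/t
P80^(−½) = W_Bond/(10 Wi) + F80^(−½)
  = 5.5460/(10·12.4) + 1/√13233 = 0.044726 + 0.008693 = 0.053419
P80 = (1/0.053419)² = 18.7199² = 350.44 µm

P80 = 350.4 µm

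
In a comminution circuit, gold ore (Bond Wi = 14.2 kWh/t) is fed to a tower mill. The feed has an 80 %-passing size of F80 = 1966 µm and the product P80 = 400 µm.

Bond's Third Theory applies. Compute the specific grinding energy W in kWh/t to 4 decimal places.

W = 10·Wi·[P80^(−½) − F80^(−½)]
1/√400 = 0.050000;  1/√1966 = 0.022553
W = 10·14.2·(0.050000 − 0.022553) = 3.8974 kWh/t

W = 3.8974 kWh/t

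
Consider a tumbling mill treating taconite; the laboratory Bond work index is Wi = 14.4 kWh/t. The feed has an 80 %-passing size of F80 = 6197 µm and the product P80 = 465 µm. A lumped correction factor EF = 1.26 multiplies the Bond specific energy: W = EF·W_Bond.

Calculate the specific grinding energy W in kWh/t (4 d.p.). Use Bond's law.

W = 10·Wi·(P80^(-½) − F80^(-½))
1/√465 = 0.046374;  1/√6197 = 0.012703
W = 10·14.4·(0.046374 − 0.012703) = 4.8486 kWh/t
With EF = 1.26: W = 4.8486·1.26 = 6.1092 kWh/t

W = 6.1092 kWh/t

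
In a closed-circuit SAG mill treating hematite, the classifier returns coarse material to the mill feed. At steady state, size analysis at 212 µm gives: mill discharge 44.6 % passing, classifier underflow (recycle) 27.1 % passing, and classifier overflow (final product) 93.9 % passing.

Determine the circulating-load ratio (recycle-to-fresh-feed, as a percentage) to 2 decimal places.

CL = 281.71 %

Two-product formula at 212 µm:
(1+r)d = ru + o → r = (o−d)/(d−u)
r = (93.9 − 44.6)/(44.6 − 27.1) = 49.3/17.5 = 2.8171
CL = 100·r = 281.71 %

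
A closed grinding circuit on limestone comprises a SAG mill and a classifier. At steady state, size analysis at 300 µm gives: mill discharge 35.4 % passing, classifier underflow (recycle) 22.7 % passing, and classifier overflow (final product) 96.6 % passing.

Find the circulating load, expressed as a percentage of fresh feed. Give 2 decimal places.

CL = 481.89 %

Classifier node, passing 300 µm:
r = (o − d)/(d − u)
r = (96.6 − 35.4)/(35.4 − 22.7) = 61.2/12.7 = 4.8189
CL = 100·r = 481.89 %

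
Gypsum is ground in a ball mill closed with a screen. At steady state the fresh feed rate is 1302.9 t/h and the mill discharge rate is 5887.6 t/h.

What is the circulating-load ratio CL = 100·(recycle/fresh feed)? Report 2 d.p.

CL = 351.88 %

Discharge = new feed + return, hence
R = M − F = 5887.6 − 1302.9 = 4584.7 t/h
CL = 100·R/F = 100·4584.7/1302.9 = 351.88 %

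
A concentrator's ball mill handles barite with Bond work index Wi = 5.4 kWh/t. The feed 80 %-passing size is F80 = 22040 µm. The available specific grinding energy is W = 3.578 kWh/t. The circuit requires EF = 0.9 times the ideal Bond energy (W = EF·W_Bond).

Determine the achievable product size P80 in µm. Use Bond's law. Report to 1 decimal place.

P80 = 154.9 µm

Bond:  W = 10 Wi (1/√P − 1/√F)
W_Bond = W / EF = 3.578 / 0.9 = 3.9756 kWh/t
1/√P80 = 1/√F80 + W_Bond/(10·Wi)
  = 3.9756/(10·5.4) + 1/√22040 = 0.073621 + 0.006736 = 0.080357
P80 = (1/0.080357)² = 12.4444² = 154.86 µm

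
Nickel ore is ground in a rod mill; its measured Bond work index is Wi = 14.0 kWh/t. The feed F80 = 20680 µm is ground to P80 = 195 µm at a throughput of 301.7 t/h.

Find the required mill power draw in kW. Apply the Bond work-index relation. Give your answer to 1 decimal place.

P = 2731.0 kW

W = 10 Wi (P80^-0.5 − F80^-0.5)
W = 10·14.0·(1/√195 − 1/√20680) = 10·14.0·(0.064658) = 9.0521 kWh/t
Power = W × throughput = 9.0521 kWh/t × 301.7 t/h = 2731.0 kW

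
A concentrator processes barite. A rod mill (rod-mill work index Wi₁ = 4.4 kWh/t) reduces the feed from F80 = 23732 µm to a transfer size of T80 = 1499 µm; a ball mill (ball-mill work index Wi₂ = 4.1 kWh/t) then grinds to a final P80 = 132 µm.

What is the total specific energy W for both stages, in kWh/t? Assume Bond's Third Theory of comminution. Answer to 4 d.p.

W = 10 Wi (1/√P80 − 1/√F80)  [Bond]
Stage 1 (23732→1499 µm, Wi₁=4.4): W₁ = 10·4.4·(0.025828 − 0.006491) = 0.8508 kWh/t
Stage 2 (1499→132 µm, Wi₂=4.1): W₂ = 10·4.1·(0.087039 − 0.025828) = 2.5096 kWh/t
W = W₁ + W₂ = 0.8508 + 2.5096 = 3.3605 kWh/t

W = 3.3605 kWh/t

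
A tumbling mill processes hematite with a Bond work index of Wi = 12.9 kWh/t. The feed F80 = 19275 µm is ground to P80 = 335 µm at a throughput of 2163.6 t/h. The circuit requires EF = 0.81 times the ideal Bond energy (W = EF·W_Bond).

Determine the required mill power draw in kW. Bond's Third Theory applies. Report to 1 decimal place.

W = 10 Wi (P80^-0.5 − F80^-0.5)
W = 10·12.9·(1/√335 − 1/√19275) = 10·12.9·(0.047433) = 6.1189 kWh/t
Apply correction: 6.1189 × 0.81 = 4.9563 kWh/t
Power = W × throughput = 4.9563 kWh/t × 2163.6 t/h = 10723.4 kW

P = 10723.4 kW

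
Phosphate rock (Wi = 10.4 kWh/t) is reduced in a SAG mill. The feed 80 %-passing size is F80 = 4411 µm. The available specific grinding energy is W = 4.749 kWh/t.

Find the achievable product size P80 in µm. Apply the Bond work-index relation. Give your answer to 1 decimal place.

P80 = 271.2 µm

W = 10 Wi (P80^-0.5 − F80^-0.5)
⇒ 1/√P80 = W/(10·Wi) + 1/√F80
  = 4.7490/(10·10.4) + 1/√4411 = 0.045663 + 0.015057 = 0.060720
P80 = (1/0.060720)² = 16.4690² = 271.23 µm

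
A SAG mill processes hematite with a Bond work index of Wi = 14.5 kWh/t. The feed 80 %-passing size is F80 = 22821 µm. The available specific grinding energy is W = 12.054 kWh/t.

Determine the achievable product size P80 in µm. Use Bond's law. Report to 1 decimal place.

Bond: W = 10·Wi·(1/√P80 − 1/√F80)
P80^(−½) = W/(10 Wi) + F80^(−½)
  = 12.0540/(10·14.5) + 1/√22821 = 0.083131 + 0.006620 = 0.089751
P80 = (1/0.089751)² = 11.1420² = 124.14 µm

P80 = 124.1 µm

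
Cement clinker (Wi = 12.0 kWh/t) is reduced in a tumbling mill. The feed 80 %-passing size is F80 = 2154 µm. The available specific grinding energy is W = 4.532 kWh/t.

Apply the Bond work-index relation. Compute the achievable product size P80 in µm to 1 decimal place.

Bond: W = 10·Wi·(1/√P80 − 1/√F80)
⇒ 1/√P80 = W/(10·Wi) + 1/√F80
  = 4.5320/(10·12.0) + 1/√2154 = 0.037767 + 0.021547 = 0.059313
P80 = (1/0.059313)² = 16.8597² = 284.25 µm

P80 = 284.2 µm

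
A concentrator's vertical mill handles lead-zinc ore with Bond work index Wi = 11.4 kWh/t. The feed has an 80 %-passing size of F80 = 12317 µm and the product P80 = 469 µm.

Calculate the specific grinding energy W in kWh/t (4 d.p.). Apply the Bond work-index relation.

W = 4.2368 kWh/t

Bond:  W = 10 Wi (1/√P − 1/√F)
1/√469 = 0.046176;  1/√12317 = 0.009010
W = 10·11.4·(0.046176 − 0.009010) = 4.2368 kWh/t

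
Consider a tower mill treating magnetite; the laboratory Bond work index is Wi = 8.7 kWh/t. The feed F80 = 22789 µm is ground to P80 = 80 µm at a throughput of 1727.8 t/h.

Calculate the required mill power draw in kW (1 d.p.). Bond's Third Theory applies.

W = 10 Wi (1/√P80 − 1/√F80)  [Bond]
W = 10·8.7·(1/√80 − 1/√22789) = 10·8.7·(0.105179) = 9.1506 kWh/t
Mill draw = 9.1506 × 1727.8 = 15810.4 kW

P = 15810.4 kW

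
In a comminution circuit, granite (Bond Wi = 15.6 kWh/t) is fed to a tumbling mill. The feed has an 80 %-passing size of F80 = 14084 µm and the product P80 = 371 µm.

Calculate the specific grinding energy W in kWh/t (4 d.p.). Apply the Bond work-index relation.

W = 6.7846 kWh/t

Bond: W = 10·Wi·(1/√P80 − 1/√F80)
1/√371 = 0.051917;  1/√14084 = 0.008426
W = 10·15.6·(0.051917 − 0.008426) = 6.7846 kWh/t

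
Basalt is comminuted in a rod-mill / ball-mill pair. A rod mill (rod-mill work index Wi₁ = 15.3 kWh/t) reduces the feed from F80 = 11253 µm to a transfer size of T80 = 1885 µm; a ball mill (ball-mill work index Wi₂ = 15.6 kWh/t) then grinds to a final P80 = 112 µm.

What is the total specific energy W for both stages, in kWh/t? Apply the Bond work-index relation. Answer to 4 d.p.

W = 10·Wi·(P80^(-½) − F80^(-½))
Stage 1 (11253→1885 µm, Wi₁=15.3): W₁ = 10·15.3·(0.023033 − 0.009427) = 2.0817 kWh/t
Stage 2 (1885→112 µm, Wi₂=15.6): W₂ = 10·15.6·(0.094491 − 0.023033) = 11.1475 kWh/t
W = W₁ + W₂ = 2.0817 + 11.1475 = 13.2292 kWh/t

W = 13.2292 kWh/t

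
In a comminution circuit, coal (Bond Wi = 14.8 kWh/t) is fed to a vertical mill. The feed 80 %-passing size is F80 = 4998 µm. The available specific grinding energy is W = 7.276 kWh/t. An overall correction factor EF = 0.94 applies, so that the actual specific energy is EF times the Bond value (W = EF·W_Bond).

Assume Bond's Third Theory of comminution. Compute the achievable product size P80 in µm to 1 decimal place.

W = 10·Wi·[P80^(−½) − F80^(−½)]
W_Bond = W / EF = 7.276 / 0.94 = 7.7404 kWh/t
⇒ 1/√P80 = W_Bond/(10 Wi) + 1/√F80
  = 7.7404/(10·14.8) + 1/√4998 = 0.052300 + 0.014145 = 0.066445
P80 = (1/0.066445)² = 15.0500² = 226.50 µm

P80 = 226.5 µm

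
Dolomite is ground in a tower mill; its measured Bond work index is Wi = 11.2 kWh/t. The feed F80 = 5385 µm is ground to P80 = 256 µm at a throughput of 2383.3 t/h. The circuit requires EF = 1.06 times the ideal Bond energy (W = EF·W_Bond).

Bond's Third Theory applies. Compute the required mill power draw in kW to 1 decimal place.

W = 10 Wi (1/√P80 − 1/√F80)  [Bond]
W = 10·11.2·(1/√256 − 1/√5385) = 10·11.2·(0.048873) = 5.4738 kWh/t
Corrected W = EF·W_Bond = 1.06·5.4738 = 5.8022 kWh/t
Mill draw = 5.8022 × 2383.3 = 13828.3 kW

P = 13828.3 kW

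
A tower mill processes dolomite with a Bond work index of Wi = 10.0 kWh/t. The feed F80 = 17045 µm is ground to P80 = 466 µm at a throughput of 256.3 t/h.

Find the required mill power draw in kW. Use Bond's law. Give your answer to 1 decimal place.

P = 991.0 kW

W = 10 Wi (1/√P80 − 1/√F80)  [Bond]
W = 10·10.0·(1/√466 − 1/√17045) = 10·10.0·(0.038665) = 3.8665 kWh/t
Mill draw = 3.8665 × 256.3 = 991.0 kW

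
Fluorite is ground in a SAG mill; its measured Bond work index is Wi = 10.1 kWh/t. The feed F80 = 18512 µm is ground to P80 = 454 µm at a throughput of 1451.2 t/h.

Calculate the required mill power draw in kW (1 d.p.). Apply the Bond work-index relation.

Bond:  W = 10 Wi (1/√P − 1/√F)
W = 10·10.1·(1/√454 − 1/√18512) = 10·10.1·(0.039583) = 3.9978 kWh/t
Power = W × throughput = 3.9978 kWh/t × 1451.2 t/h = 5801.7 kW

P = 5801.7 kW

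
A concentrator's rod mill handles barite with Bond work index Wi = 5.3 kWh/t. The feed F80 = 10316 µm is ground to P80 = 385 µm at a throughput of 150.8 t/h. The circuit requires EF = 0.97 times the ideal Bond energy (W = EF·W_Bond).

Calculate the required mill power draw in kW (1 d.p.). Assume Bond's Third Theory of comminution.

W = 10·Wi·(P80^(-½) − F80^(-½))
W = 10·5.3·(1/√385 − 1/√10316) = 10·5.3·(0.041119) = 2.1793 kWh/t
Apply correction: 2.1793 × 0.97 = 2.1139 kWh/t
Power = W × throughput = 2.1139 kWh/t × 150.8 t/h = 318.8 kW

P = 318.8 kW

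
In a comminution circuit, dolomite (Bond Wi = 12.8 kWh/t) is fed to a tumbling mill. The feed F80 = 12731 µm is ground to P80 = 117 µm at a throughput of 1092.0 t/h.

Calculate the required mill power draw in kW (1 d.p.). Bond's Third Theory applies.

W = 10 Wi / √P80 − 10 Wi / √F80
W = 10·12.8·(1/√117 − 1/√12731) = 10·12.8·(0.083587) = 10.6992 kWh/t
P = W·T = 10.6992·1092.0 = 11683.5 kW

P = 11683.5 kW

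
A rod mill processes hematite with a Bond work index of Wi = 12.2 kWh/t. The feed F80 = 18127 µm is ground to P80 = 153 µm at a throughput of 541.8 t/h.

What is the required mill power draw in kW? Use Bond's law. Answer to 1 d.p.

P = 4852.9 kW

W = 10 Wi / √P80 − 10 Wi / √F80
W = 10·12.2·(1/√153 − 1/√18127) = 10·12.2·(0.073418) = 8.9570 kWh/t
Power = W × throughput = 8.9570 kWh/t × 541.8 t/h = 4852.9 kW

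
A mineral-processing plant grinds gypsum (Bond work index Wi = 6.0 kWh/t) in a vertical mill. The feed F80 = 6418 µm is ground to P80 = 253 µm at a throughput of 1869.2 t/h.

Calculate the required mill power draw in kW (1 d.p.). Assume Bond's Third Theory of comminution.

W_Bond = 10·Wi·(1/√P₈₀ − 1/√F₈₀)
W = 10·6.0·(1/√253 − 1/√6418) = 10·6.0·(0.050387) = 3.0232 kWh/t
P_mill = W·ṁ = 3.0232·1869.2 = 5651.0 kW

P = 5651.0 kW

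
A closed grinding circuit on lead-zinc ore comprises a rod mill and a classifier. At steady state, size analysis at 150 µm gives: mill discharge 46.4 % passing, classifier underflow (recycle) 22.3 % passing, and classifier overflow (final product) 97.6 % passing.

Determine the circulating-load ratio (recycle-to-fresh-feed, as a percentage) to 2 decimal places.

Two-product formula at 150 µm:
(1+r)d = ru + o → r = (o−d)/(d−u)
r = (97.6 − 46.4)/(46.4 − 22.3) = 51.2/24.1 = 2.1245
CL = 100·r = 212.45 %

CL = 212.45 %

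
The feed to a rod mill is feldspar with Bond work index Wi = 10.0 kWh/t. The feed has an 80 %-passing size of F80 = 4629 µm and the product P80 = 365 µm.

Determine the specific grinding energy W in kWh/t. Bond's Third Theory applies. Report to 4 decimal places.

W = 3.7644 kWh/t

W = 10 Wi (1/√P80 − 1/√F80)  [Bond]
1/√365 = 0.052342;  1/√4629 = 0.014698
W = 10·10.0·(0.052342 − 0.014698) = 3.7644 kWh/t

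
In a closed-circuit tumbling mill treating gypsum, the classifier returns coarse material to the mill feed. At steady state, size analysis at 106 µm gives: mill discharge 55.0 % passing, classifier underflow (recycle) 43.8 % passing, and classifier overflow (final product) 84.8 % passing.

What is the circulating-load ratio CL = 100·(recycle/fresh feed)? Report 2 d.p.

Two-product formula at 106 µm:
Fd + Rd = Ru + Fo ⇒ R/F = (o−d)/(d−u)
r = (84.8 − 55.0)/(55.0 − 43.8) = 29.8/11.2 = 2.6607
CL = 100·r = 266.07 %

CL = 266.07 %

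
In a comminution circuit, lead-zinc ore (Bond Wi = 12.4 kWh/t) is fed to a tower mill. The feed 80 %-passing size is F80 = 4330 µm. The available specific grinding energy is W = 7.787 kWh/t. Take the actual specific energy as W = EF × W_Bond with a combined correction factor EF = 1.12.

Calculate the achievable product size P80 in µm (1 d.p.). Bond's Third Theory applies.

P80 = 196.9 µm

W = 10 Wi / √P80 − 10 Wi / √F80
W_Bond = W / EF = 7.787 / 1.12 = 6.9527 kWh/t
⇒ 1/√P80 = W_Bond/(10·Wi) + 1/√F80
  = 6.9527/(10·12.4) + 1/√4330 = 0.056070 + 0.015197 = 0.071267
P80 = (1/0.071267)² = 14.0318² = 196.89 µm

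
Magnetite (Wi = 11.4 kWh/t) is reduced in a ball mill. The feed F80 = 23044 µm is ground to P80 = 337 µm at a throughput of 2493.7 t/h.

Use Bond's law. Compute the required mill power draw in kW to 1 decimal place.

W_Bond = 10·Wi·(1/√P₈₀ − 1/√F₈₀)
W = 10·11.4·(1/√337 − 1/√23044) = 10·11.4·(0.047886) = 5.4590 kWh/t
P = W·T = 5.4590·2493.7 = 13613.1 kW

P = 13613.1 kW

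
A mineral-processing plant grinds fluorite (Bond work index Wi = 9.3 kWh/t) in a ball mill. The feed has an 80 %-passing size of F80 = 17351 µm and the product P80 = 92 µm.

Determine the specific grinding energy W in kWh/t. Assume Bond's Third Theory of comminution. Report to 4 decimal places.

W = 10·Wi·(P80^(-½) − F80^(-½))
1/√92 = 0.104257;  1/√17351 = 0.007592
W = 10·9.3·(0.104257 − 0.007592) = 8.9899 kWh/t

W = 8.9899 kWh/t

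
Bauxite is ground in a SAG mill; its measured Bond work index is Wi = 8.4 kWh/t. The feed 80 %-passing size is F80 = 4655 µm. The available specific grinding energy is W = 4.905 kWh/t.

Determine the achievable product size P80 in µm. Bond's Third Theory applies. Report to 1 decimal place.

W_Bond = 10·Wi·(1/√P₈₀ − 1/√F₈₀)
P80^(−½) = W/(10 Wi) + F80^(−½)
  = 4.9050/(10·8.4) + 1/√4655 = 0.058393 + 0.014657 = 0.073050
P80 = (1/0.073050)² = 13.6893² = 187.40 µm

P80 = 187.4 µm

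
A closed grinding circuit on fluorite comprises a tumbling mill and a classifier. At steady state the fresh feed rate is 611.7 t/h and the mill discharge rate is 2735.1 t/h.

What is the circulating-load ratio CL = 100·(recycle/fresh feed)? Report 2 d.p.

Steady state: M = F + R.
R = M − F = 2735.1 − 611.7 = 2123.4 t/h
CL = 100·R/F = 100·2123.4/611.7 = 347.13 %

CL = 347.13 %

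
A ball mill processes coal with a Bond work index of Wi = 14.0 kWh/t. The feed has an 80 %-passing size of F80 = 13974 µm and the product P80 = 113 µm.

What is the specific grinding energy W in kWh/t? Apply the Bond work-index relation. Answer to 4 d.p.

W = 10 Wi (1/√P80 − 1/√F80)  [Bond]
1/√113 = 0.094072;  1/√13974 = 0.008459
W = 10·14.0·(0.094072 − 0.008459) = 11.9858 kWh/t

W = 11.9858 kWh/t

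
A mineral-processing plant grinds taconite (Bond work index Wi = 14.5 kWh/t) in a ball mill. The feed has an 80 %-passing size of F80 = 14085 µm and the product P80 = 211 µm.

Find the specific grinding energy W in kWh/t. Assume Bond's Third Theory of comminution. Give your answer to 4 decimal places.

W = 8.7604 kWh/t

Bond:  W = 10 Wi (1/√P − 1/√F)
1/√211 = 0.068843;  1/√14085 = 0.008426
W = 10·14.5·(0.068843 − 0.008426) = 8.7604 kWh/t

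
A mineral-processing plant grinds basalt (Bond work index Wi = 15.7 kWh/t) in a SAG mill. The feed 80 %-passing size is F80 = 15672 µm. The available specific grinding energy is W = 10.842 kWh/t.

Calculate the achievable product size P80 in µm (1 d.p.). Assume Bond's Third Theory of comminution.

P80 = 168.5 µm

Bond:  W = 10 Wi (1/√P − 1/√F)
1/√P80 = 1/√F80 + W/(10·Wi)
  = 10.8420/(10·15.7) + 1/√15672 = 0.069057 + 0.007988 = 0.077045
P80 = (1/0.077045)² = 12.9794² = 168.46 µm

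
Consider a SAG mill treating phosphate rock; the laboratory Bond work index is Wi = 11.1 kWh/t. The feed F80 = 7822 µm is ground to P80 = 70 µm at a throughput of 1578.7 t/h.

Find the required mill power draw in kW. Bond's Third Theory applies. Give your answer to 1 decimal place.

W = 10 Wi (P80^-0.5 − F80^-0.5)
W = 10·11.1·(1/√70 − 1/√7822) = 10·11.1·(0.108216) = 12.0120 kWh/t
Power = W × throughput = 12.0120 kWh/t × 1578.7 t/h = 18963.3 kW

P = 18963.3 kW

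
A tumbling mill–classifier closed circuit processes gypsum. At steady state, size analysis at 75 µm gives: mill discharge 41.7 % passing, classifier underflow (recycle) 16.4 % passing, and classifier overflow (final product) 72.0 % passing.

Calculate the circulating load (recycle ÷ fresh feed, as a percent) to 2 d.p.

CL = 119.76 %

Mass balance on the −75 µm fraction:
(1+r)·d = r·u + o ⇒ r = (o−d)/(d−u)
r = (72.0 − 41.7)/(41.7 − 16.4) = 30.3/25.3 = 1.1976
CL = 100·r = 119.76 %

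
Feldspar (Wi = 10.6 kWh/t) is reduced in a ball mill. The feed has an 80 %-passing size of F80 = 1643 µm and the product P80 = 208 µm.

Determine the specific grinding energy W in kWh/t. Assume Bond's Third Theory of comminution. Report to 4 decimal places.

W = 4.7347 kWh/t

Bond: W = 10·Wi·(1/√P80 − 1/√F80)
1/√208 = 0.069338;  1/√1643 = 0.024671
W = 10·10.6·(0.069338 − 0.024671) = 4.7347 kWh/t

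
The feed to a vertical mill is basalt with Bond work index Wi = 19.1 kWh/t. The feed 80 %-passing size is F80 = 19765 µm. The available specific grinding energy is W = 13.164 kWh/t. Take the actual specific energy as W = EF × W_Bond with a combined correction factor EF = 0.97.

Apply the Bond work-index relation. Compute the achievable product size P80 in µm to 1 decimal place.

W = 10 Wi / √P80 − 10 Wi / √F80
W_Bond = W / EF = 13.164 / 0.97 = 13.5711 kWh/t
⇒ 1/√P80 = W_Bond/(10·Wi) + 1/√F80
  = 13.5711/(10·19.1) + 1/√19765 = 0.071053 + 0.007113 = 0.078166
P80 = (1/0.078166)² = 12.7933² = 163.67 µm

P80 = 163.7 µm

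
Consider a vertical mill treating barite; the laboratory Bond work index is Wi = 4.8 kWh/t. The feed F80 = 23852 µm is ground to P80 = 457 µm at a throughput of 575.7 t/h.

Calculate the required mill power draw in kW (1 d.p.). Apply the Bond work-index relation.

P = 1113.7 kW

W = 10 Wi (P80^-0.5 − F80^-0.5)
W = 10·4.8·(1/√457 − 1/√23852) = 10·4.8·(0.040303) = 1.9345 kWh/t
Power = W × throughput = 1.9345 kWh/t × 575.7 t/h = 1113.7 kW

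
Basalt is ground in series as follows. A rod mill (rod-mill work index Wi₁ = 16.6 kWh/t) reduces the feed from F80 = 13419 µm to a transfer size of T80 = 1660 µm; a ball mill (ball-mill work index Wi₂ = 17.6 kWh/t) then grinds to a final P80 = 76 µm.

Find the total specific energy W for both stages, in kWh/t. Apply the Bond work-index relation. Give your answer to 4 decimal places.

W = 10·Wi·[P80^(−½) − F80^(−½)]
Stage 1 (13419→1660 µm, Wi₁=16.6): W₁ = 10·16.6·(0.024544 − 0.008633) = 2.6413 kWh/t
Stage 2 (1660→76 µm, Wi₂=17.6): W₂ = 10·17.6·(0.114708 − 0.024544) = 15.8688 kWh/t
W = W₁ + W₂ = 2.6413 + 15.8688 = 18.5101 kWh/t

W = 18.5101 kWh/t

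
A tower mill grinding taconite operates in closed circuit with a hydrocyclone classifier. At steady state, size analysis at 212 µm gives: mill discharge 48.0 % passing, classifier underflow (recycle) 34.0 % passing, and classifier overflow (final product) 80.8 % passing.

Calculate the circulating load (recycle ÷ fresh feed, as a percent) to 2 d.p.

Two-product formula at 212 µm:
Fd + Rd = Ru + Fo ⇒ R/F = (o−d)/(d−u)
r = (80.8 − 48.0)/(48.0 − 34.0) = 32.8/14.0 = 2.3429
CL = 100·r = 234.29 %

CL = 234.29 %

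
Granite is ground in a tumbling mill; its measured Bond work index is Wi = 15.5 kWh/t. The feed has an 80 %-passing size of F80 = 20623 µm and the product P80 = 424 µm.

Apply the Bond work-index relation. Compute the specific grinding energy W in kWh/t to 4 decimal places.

W = 6.4481 kWh/t

W = 10·Wi·[P80^(−½) − F80^(−½)]
1/√424 = 0.048564;  1/√20623 = 0.006963
W = 10·15.5·(0.048564 − 0.006963) = 6.4481 kWh/t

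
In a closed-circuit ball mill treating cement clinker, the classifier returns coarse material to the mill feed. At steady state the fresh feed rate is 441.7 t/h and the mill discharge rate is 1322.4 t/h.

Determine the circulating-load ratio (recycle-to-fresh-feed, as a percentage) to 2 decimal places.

CL = 199.39 %

Discharge = new feed + return, hence
R = M − F = 1322.4 − 441.7 = 880.7 t/h
CL = 100·R/F = 100·880.7/441.7 = 199.39 %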